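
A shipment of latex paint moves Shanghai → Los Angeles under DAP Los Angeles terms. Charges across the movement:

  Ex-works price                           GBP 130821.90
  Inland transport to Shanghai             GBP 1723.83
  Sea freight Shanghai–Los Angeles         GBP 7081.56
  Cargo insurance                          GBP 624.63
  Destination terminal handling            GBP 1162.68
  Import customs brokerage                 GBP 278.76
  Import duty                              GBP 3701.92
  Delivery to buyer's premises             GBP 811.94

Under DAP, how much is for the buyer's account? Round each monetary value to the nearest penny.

DAP: the seller bears all costs to the named destination except import duty and clearance.
Seller's account: goods 130821.90 + inland to port 1723.83 + freight 7081.56 + insurance 624.63 + destination terminal 1162.68 + delivery 811.94 = 142226.54
Buyer's account: brokerage 278.76 + duty 3701.92 = 3980.68

Buyer's account: GBP 3980.68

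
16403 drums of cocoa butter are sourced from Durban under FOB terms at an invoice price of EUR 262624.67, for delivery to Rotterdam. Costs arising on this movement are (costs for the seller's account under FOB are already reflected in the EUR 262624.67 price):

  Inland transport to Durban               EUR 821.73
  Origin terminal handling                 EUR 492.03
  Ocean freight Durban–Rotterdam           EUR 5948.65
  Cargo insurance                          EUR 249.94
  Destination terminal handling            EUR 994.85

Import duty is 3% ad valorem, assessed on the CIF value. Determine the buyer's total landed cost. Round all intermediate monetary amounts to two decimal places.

FOB: the seller bears costs until goods are on board at the origin port; the buyer bears freight, insurance and all costs thereafter.
Already in the invoice (seller's account under FOB): inland to port, origin terminal — exclude.
CIF value = FOB price + freight + insurance = 262624.67 + 5948.65 + 249.94 = 268823.26
Import duty = 268823.26 × 3% = 8064.70
Buyer bears: freight 5948.65 + insurance 249.94 + destination terminal 994.85 + duty 8064.70 = 15258.14
Landed cost = invoice 262624.67 + 15258.14 = 277882.81

Total landed cost: EUR 277882.81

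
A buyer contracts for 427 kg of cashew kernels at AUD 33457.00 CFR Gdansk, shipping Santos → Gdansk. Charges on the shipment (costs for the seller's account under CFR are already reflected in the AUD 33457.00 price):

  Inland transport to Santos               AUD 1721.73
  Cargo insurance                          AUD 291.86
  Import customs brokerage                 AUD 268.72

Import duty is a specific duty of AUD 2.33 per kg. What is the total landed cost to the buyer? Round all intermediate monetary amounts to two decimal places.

CFR: the seller pays costs through ocean freight to the destination port, but not insurance.
Already in the invoice (seller's account under CFR): inland to port — exclude.
CIF value = CFR price + insurance = 33457.00 + 291.86 = 33748.86
Import duty = 427 × 2.33 = 994.91
Buyer bears: insurance 291.86 + brokerage 268.72 + duty 994.91 = 1555.49
Landed cost = invoice 33457.00 + 1555.49 = 35012.49

Total landed cost: AUD 35012.49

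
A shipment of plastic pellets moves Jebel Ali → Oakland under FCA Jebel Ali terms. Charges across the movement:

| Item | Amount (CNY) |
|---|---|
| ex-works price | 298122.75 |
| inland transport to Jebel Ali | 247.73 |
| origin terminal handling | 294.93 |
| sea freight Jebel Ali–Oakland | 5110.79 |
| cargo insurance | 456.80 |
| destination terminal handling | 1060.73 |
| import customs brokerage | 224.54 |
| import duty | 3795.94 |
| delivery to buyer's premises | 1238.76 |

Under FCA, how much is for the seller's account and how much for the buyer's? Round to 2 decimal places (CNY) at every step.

FCA: the seller delivers export-cleared goods to the carrier; the buyer bears costs from that point.
Seller's account: goods 298122.75 + inland to port 247.73 = 298370.48
Buyer's account: origin terminal 294.93 + freight 5110.79 + insurance 456.80 + destination terminal 1060.73 + brokerage 224.54 + duty 3795.94 + delivery 1238.76 = 12182.49

Seller: CNY 298370.48; buyer: CNY 12182.49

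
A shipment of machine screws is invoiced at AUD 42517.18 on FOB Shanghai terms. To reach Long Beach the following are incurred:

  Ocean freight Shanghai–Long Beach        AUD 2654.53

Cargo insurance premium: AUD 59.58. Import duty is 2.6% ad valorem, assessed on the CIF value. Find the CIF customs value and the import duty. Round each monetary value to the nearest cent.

CIF = FOB price + freight + insurance
CIF = 42517.18 + 2654.53 + 59.58 = 45231.29
Import duty = 45231.29 × 2.6% = 1176.01

CIF value: AUD 45231.29; import duty: AUD 1176.01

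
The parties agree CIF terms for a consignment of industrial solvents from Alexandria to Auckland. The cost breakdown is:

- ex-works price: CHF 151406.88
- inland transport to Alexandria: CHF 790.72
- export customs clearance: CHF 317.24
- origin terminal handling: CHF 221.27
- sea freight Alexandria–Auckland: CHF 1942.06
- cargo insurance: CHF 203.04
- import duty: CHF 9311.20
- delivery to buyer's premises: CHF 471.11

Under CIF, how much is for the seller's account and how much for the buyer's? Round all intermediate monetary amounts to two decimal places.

Seller: CHF 154881.21; buyer: CHF 9782.31

CIF: the seller pays costs through ocean freight and marine insurance to the destination port.
Seller's account: goods 151406.88 + inland to port 790.72 + export clearance 317.24 + origin terminal 221.27 + freight 1942.06 + insurance 203.04 = 154881.21
Buyer's account: duty 9311.20 + delivery 471.11 = 9782.31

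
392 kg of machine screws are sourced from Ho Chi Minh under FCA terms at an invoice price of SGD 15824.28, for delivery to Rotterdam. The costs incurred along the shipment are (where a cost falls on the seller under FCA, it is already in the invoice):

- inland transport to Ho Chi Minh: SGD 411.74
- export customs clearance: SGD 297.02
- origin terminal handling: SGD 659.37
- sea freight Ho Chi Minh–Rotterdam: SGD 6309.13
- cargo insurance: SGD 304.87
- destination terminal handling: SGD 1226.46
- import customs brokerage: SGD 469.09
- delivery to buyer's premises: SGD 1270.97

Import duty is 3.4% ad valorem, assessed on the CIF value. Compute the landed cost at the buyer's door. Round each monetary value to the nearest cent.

Total landed cost: SGD 26849.49

FCA: the seller delivers export-cleared goods to the carrier; the buyer bears costs from that point.
Already in the invoice (seller's account under FCA): inland to port, export clearance — exclude.
CIF value = FCA price + origin terminal + freight + insurance = 15824.28 + 659.37 + 6309.13 + 304.87 = 23097.65
Import duty = 23097.65 × 3.4% = 785.32
Buyer bears: origin terminal 659.37 + freight 6309.13 + insurance 304.87 + destination terminal 1226.46 + brokerage 469.09 + delivery 1270.97 + duty 785.32 = 11025.21
Landed cost = invoice 15824.28 + 11025.21 = 26849.49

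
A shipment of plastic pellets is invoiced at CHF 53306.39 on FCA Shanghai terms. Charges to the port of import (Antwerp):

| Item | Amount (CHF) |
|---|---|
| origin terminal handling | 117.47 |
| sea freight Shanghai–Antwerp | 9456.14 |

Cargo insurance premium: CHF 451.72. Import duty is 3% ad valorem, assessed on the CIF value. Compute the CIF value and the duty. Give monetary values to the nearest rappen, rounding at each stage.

CIF = FCA price + pre-shipment costs + freight + insurance
CIF = 53306.39 + 117.47 + 9456.14 + 451.72 = 63331.72
Import duty = 63331.72 × 3% = 1899.95

CIF value: CHF 63331.72; import duty: CHF 1899.95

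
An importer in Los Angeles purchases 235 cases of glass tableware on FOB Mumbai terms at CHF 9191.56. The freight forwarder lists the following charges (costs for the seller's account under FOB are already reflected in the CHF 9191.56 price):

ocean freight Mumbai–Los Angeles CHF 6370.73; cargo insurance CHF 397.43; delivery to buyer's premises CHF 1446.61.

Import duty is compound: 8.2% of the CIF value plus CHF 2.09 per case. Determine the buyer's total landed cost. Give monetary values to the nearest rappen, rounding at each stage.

Total landed cost: CHF 19206.18

FOB: the seller bears costs until goods are on board at the origin port; the buyer bears freight, insurance and all costs thereafter.
CIF value = FOB price + freight + insurance = 9191.56 + 6370.73 + 397.43 = 15959.72
Ad valorem component: 15959.72 × 8.2% = 1308.70
Specific component: 235 × 2.09 = 491.15
Import duty = 1308.70 + 491.15 = 1799.85
Buyer bears: freight 6370.73 + insurance 397.43 + delivery 1446.61 + duty 1799.85 = 10014.62
Landed cost = invoice 9191.56 + 10014.62 = 19206.18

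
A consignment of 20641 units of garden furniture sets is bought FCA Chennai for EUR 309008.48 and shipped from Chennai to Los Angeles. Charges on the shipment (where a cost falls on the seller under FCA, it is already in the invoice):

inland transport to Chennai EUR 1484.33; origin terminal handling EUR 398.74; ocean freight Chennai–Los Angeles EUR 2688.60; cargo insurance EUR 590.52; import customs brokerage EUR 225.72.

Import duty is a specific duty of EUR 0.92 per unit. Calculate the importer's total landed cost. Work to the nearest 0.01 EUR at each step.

Total landed cost: EUR 331901.78

FCA: the seller delivers export-cleared goods to the carrier; the buyer bears costs from that point.
Already in the invoice (seller's account under FCA): inland to port — exclude.
CIF value = FCA price + origin terminal + freight + insurance = 309008.48 + 398.74 + 2688.60 + 590.52 = 312686.34
Import duty = 20641 × 0.92 = 18989.72
Buyer bears: origin terminal 398.74 + freight 2688.60 + insurance 590.52 + brokerage 225.72 + duty 18989.72 = 22893.30
Landed cost = invoice 309008.48 + 22893.30 = 331901.78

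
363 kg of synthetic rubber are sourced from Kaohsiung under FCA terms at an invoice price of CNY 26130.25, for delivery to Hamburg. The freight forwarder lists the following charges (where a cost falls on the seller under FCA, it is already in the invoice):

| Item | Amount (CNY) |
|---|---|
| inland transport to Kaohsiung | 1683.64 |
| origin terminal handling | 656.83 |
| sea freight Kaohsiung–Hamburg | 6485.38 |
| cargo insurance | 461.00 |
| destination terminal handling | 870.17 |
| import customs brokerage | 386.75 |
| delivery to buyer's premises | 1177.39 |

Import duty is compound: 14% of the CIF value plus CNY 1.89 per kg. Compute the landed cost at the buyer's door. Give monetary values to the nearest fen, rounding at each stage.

Total landed cost: CNY 41576.52

FCA: the seller delivers export-cleared goods to the carrier; the buyer bears costs from that point.
Already in the invoice (seller's account under FCA): inland to port — exclude.
CIF value = FCA price + origin terminal + freight + insurance = 26130.25 + 656.83 + 6485.38 + 461.00 = 33733.46
Ad valorem component: 33733.46 × 14% = 4722.68
Specific component: 363 × 1.89 = 686.07
Import duty = 4722.68 + 686.07 = 5408.75
Buyer bears: origin terminal 656.83 + freight 6485.38 + insurance 461.00 + destination terminal 870.17 + brokerage 386.75 + delivery 1177.39 + duty 5408.75 = 15446.27
Landed cost = invoice 26130.25 + 15446.27 = 41576.52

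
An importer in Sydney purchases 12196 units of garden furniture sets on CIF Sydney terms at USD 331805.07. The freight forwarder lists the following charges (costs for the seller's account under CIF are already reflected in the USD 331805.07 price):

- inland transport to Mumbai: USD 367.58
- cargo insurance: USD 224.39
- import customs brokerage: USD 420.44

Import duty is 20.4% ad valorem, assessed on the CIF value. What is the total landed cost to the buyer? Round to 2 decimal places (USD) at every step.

CIF: the seller pays costs through ocean freight and marine insurance to the destination port.
Already in the invoice (seller's account under CIF): inland to port, insurance — exclude.
The CIF price already equals the CIF value: 331805.07
Import duty = 331805.07 × 20.4% = 67688.23
Buyer bears: brokerage 420.44 + duty 67688.23 = 68108.67
Landed cost = invoice 331805.07 + 68108.67 = 399913.74

Total landed cost: USD 399913.74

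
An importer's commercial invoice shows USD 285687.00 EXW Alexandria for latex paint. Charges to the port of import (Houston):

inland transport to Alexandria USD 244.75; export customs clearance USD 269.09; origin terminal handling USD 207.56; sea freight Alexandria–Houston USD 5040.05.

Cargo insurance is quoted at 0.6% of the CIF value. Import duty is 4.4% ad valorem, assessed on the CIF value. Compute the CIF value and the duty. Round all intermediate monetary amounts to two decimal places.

CIF value: USD 293207.70; import duty: USD 12901.14

Let C be the CIF value. C = EXW price + pre-shipment costs + freight + 0.6% × C
C − 0.6% × C = 285687.00 + 244.75 + 269.09 + 207.56 + 5040.05
0.994 × C = 291448.45
C = 291448.45 / 0.994 = 293207.70
Insurance premium = 0.6% × 293207.70 = 1759.25
Import duty = 293207.70 × 4.4% = 12901.14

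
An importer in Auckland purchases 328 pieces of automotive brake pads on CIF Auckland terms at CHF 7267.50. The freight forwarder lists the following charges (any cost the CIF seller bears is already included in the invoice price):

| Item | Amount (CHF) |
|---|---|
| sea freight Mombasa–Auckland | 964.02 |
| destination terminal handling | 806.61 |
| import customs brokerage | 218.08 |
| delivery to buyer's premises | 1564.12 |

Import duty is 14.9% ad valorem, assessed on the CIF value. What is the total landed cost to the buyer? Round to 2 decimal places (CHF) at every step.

Total landed cost: CHF 10939.17

CIF: the seller pays costs through ocean freight and marine insurance to the destination port.
Already in the invoice (seller's account under CIF): freight — exclude.
The CIF price already equals the CIF value: 7267.50
Import duty = 7267.50 × 14.9% = 1082.86
Buyer bears: destination terminal 806.61 + brokerage 218.08 + delivery 1564.12 + duty 1082.86 = 3671.67
Landed cost = invoice 7267.50 + 3671.67 = 10939.17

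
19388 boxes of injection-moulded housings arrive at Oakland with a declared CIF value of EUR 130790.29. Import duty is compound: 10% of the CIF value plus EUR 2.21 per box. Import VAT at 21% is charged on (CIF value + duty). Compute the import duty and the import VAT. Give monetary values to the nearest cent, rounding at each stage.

Ad valorem component: 130790.29 × 10% = 13079.03
Specific component: 19388 × 2.21 = 42847.48
Import duty = 13079.03 + 42847.48 = 55926.51
VAT base = CIF + duty = 130790.29 + 55926.51 = 186716.80
Import VAT = 186716.80 × 21% = 39210.53

Import duty: EUR 55926.51; import VAT: EUR 39210.53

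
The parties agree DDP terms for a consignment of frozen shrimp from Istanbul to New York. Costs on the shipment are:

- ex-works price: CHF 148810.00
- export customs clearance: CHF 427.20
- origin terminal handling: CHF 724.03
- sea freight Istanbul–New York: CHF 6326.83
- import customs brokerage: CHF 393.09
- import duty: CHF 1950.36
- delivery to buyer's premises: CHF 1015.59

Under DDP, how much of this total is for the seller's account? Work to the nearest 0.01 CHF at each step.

DDP: the seller bears all costs including import duty.
Seller's account: goods 148810.00 + export clearance 427.20 + origin terminal 724.03 + freight 6326.83 + brokerage 393.09 + duty 1950.36 + delivery 1015.59 = 159647.10
Buyer's account: 0.00

Seller's account: CHF 159647.10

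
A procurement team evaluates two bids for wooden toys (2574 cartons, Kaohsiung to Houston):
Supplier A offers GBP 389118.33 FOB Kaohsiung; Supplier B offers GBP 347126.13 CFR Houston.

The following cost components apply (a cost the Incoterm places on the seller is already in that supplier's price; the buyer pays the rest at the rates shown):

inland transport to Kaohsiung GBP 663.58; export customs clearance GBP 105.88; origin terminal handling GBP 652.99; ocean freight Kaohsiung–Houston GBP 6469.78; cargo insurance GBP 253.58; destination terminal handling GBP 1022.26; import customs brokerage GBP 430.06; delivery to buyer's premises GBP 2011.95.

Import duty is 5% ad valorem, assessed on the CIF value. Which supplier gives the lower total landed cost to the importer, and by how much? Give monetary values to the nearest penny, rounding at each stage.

Supplier B is cheaper by GBP 50885.07

Supplier A (FOB):
CIF value = FOB price + freight + insurance = 389118.33 + 6469.78 + 253.58 = 395841.69
Import duty = 395841.69 × 5% = 19792.08
Buyer bears (A): 6469.78 + 253.58 + 1022.26 + 430.06 + 2011.95 = 10187.63
Landed cost (A) = invoice 389118.33 + 10187.63 + duty 19792.08 = 419098.04
Supplier B (CFR):
CIF value = CFR price + insurance = 347126.13 + 253.58 = 347379.71
Import duty = 347379.71 × 5% = 17368.99
Buyer bears (B): 253.58 + 1022.26 + 430.06 + 2011.95 = 3717.85
Landed cost (B) = invoice 347126.13 + 3717.85 + duty 17368.99 = 368212.97
Difference = |419098.04 − 368212.97| = 50885.07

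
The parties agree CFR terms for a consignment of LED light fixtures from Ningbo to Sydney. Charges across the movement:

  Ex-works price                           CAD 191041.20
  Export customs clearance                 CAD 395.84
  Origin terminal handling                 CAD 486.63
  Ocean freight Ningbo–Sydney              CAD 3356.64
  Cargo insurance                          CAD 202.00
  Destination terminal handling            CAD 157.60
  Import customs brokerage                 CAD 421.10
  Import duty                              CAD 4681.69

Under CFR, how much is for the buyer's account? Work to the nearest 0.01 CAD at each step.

CFR: the seller pays costs through ocean freight to the destination port, but not insurance.
Seller's account: goods 191041.20 + export clearance 395.84 + origin terminal 486.63 + freight 3356.64 = 195280.31
Buyer's account: insurance 202.00 + destination terminal 157.60 + brokerage 421.10 + duty 4681.69 = 5462.39

Buyer's account: CAD 5462.39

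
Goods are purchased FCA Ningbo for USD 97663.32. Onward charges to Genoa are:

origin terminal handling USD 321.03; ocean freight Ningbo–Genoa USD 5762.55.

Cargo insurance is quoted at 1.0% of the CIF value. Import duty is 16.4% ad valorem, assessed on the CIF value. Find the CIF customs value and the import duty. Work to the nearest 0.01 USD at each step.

CIF value: USD 104794.85; import duty: USD 17186.36

Let C be the CIF value. C = FCA price + pre-shipment costs + freight + 1.0% × C
C − 1.0% × C = 97663.32 + 321.03 + 5762.55
0.99 × C = 103746.90
C = 103746.90 / 0.99 = 104794.85
Insurance premium = 1.0% × 104794.85 = 1047.95
Import duty = 104794.85 × 16.4% = 17186.36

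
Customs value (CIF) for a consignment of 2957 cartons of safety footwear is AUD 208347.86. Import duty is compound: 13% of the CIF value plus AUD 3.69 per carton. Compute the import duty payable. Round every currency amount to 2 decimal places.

Import duty: AUD 37996.55

Ad valorem component: 208347.86 × 13% = 27085.22
Specific component: 2957 × 3.69 = 10911.33
Import duty = 27085.22 + 10911.33 = 37996.55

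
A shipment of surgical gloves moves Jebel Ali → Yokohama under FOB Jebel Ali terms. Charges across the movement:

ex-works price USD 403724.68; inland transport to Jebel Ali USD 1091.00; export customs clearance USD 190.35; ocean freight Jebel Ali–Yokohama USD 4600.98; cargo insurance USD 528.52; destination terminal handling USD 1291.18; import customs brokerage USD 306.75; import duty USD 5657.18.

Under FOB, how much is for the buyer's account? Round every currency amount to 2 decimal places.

Buyer's account: USD 12384.61

FOB: the seller bears costs until goods are on board at the origin port; the buyer bears freight, insurance and all costs thereafter.
Seller's account: goods 403724.68 + inland to port 1091.00 + export clearance 190.35 = 405006.03
Buyer's account: freight 4600.98 + insurance 528.52 + destination terminal 1291.18 + brokerage 306.75 + duty 5657.18 = 12384.61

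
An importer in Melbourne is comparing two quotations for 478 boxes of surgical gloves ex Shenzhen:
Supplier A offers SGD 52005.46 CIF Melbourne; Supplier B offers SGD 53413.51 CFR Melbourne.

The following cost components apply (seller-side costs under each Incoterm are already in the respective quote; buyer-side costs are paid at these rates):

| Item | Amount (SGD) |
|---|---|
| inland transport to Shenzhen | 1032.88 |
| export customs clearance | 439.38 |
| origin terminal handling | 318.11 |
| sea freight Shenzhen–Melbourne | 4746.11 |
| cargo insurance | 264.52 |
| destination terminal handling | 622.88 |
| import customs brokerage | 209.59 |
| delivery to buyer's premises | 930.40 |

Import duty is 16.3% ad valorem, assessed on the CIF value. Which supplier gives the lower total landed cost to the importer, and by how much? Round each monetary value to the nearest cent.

Supplier A (CIF):
The CIF price already equals the CIF value: 52005.46
Import duty = 52005.46 × 16.3% = 8476.89
Buyer bears (A): 622.88 + 209.59 + 930.40 = 1762.87
Landed cost (A) = invoice 52005.46 + 1762.87 + duty 8476.89 = 62245.22
Supplier B (CFR):
CIF value = CFR price + insurance = 53413.51 + 264.52 = 53678.03
Import duty = 53678.03 × 16.3% = 8749.52
Buyer bears (B): 264.52 + 622.88 + 209.59 + 930.40 = 2027.39
Landed cost (B) = invoice 53413.51 + 2027.39 + duty 8749.52 = 64190.42
Difference = |62245.22 − 64190.42| = 1945.20

Supplier A is cheaper by SGD 1945.20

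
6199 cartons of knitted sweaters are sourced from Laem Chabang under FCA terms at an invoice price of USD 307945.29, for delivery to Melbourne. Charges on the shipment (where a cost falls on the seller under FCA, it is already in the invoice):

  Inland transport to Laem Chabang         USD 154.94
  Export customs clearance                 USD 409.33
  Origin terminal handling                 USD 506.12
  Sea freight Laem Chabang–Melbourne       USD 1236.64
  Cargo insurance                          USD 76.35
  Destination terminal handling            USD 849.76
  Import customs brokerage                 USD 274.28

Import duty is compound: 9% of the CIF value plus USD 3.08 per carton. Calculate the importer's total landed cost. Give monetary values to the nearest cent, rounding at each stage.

FCA: the seller delivers export-cleared goods to the carrier; the buyer bears costs from that point.
Already in the invoice (seller's account under FCA): inland to port, export clearance — exclude.
CIF value = FCA price + origin terminal + freight + insurance = 307945.29 + 506.12 + 1236.64 + 76.35 = 309764.40
Ad valorem component: 309764.40 × 9% = 27878.80
Specific component: 6199 × 3.08 = 19092.92
Import duty = 27878.80 + 19092.92 = 46971.72
Buyer bears: origin terminal 506.12 + freight 1236.64 + insurance 76.35 + destination terminal 849.76 + brokerage 274.28 + duty 46971.72 = 49914.87
Landed cost = invoice 307945.29 + 49914.87 = 357860.16

Total landed cost: USD 357860.16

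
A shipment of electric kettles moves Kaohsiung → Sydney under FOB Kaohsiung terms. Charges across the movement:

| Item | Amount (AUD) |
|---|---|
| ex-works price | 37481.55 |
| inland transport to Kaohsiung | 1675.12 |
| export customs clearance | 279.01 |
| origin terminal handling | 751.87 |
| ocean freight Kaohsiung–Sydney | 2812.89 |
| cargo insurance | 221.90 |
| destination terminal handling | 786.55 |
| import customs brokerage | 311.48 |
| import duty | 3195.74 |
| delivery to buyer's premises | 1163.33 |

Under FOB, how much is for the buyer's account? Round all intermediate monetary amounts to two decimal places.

Buyer's account: AUD 8491.89

FOB: the seller bears costs until goods are on board at the origin port; the buyer bears freight, insurance and all costs thereafter.
Seller's account: goods 37481.55 + inland to port 1675.12 + export clearance 279.01 + origin terminal 751.87 = 40187.55
Buyer's account: freight 2812.89 + insurance 221.90 + destination terminal 786.55 + brokerage 311.48 + duty 3195.74 + delivery 1163.33 = 8491.89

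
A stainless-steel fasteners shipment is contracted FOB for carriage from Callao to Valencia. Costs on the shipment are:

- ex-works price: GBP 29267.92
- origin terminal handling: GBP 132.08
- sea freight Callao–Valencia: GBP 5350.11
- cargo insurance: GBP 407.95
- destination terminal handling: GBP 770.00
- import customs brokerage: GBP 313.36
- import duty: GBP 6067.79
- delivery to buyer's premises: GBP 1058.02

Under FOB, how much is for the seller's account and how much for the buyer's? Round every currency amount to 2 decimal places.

FOB: the seller bears costs until goods are on board at the origin port; the buyer bears freight, insurance and all costs thereafter.
Seller's account: goods 29267.92 + origin terminal 132.08 = 29400.00
Buyer's account: freight 5350.11 + insurance 407.95 + destination terminal 770.00 + brokerage 313.36 + duty 6067.79 + delivery 1058.02 = 13967.23

Seller: GBP 29400.00; buyer: GBP 13967.23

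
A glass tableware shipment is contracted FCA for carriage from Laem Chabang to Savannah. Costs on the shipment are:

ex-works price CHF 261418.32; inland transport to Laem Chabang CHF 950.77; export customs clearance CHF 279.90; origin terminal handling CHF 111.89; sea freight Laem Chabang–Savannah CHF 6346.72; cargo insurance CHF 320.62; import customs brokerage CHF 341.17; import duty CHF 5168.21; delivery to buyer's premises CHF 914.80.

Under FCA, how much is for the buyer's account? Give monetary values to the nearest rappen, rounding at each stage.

FCA: the seller delivers export-cleared goods to the carrier; the buyer bears costs from that point.
Seller's account: goods 261418.32 + inland to port 950.77 + export clearance 279.90 = 262648.99
Buyer's account: origin terminal 111.89 + freight 6346.72 + insurance 320.62 + brokerage 341.17 + duty 5168.21 + delivery 914.80 = 13203.41

Buyer's account: CHF 13203.41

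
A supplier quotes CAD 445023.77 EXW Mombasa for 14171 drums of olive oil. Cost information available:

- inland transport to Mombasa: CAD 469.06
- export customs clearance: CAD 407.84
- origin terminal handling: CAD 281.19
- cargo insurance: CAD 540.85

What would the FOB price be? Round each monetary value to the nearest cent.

FOB price: CAD 446181.86

Not relevant to the conversion: insurance — on the buyer under both terms; not part of either seller's price.
From EXW to FOB, the seller additionally bears: inland to port, export clearance, origin terminal.
FOB price = 445023.77 + 469.06 + 407.84 + 281.19 = 446181.86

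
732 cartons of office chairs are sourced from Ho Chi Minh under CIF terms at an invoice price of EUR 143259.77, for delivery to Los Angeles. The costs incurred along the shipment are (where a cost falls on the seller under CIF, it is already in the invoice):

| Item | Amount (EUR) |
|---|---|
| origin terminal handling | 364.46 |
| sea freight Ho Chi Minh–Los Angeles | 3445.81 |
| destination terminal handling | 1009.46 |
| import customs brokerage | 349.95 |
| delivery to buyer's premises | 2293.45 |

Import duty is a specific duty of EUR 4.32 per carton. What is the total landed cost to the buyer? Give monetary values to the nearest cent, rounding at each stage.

CIF: the seller pays costs through ocean freight and marine insurance to the destination port.
Already in the invoice (seller's account under CIF): origin terminal, freight — exclude.
The CIF price already equals the CIF value: 143259.77
Import duty = 732 × 4.32 = 3162.24
Buyer bears: destination terminal 1009.46 + brokerage 349.95 + delivery 2293.45 + duty 3162.24 = 6815.10
Landed cost = invoice 143259.77 + 6815.10 = 150074.87

Total landed cost: EUR 150074.87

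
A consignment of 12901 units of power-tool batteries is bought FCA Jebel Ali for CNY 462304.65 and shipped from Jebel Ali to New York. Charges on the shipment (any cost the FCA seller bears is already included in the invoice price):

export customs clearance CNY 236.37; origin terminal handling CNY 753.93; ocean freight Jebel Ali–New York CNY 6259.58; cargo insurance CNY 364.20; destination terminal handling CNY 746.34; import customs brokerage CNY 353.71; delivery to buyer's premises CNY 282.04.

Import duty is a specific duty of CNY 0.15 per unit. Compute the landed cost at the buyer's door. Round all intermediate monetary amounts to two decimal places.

Total landed cost: CNY 472999.60

FCA: the seller delivers export-cleared goods to the carrier; the buyer bears costs from that point.
Already in the invoice (seller's account under FCA): export clearance — exclude.
CIF value = FCA price + origin terminal + freight + insurance = 462304.65 + 753.93 + 6259.58 + 364.20 = 469682.36
Import duty = 12901 × 0.15 = 1935.15
Buyer bears: origin terminal 753.93 + freight 6259.58 + insurance 364.20 + destination terminal 746.34 + brokerage 353.71 + delivery 282.04 + duty 1935.15 = 10694.95
Landed cost = invoice 462304.65 + 10694.95 = 472999.60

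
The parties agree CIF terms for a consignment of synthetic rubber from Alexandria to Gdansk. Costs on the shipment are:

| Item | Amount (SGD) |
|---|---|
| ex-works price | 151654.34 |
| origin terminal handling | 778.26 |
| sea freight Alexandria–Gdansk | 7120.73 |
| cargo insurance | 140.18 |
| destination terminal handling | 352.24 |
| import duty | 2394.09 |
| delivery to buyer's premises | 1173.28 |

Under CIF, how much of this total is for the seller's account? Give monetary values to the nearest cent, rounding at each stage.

CIF: the seller pays costs through ocean freight and marine insurance to the destination port.
Seller's account: goods 151654.34 + origin terminal 778.26 + freight 7120.73 + insurance 140.18 = 159693.51
Buyer's account: destination terminal 352.24 + duty 2394.09 + delivery 1173.28 = 3919.61

Seller's account: SGD 159693.51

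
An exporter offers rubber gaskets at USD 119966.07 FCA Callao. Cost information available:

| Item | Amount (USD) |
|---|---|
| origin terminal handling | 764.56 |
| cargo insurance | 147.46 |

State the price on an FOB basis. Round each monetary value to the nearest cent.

FOB price: USD 120730.63

Not relevant to the conversion: insurance — on the buyer under both terms; not part of either seller's price.
From FCA to FOB, the seller additionally bears: origin terminal.
FOB price = 119966.07 + 764.56 = 120730.63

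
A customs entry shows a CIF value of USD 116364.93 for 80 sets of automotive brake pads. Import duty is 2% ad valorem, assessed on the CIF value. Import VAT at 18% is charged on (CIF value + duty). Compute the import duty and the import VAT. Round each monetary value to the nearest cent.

Import duty: USD 2327.30; import VAT: USD 21364.60

Import duty = 116364.93 × 2% = 2327.30
VAT base = CIF + duty = 116364.93 + 2327.30 = 118692.23
Import VAT = 118692.23 × 18% = 21364.60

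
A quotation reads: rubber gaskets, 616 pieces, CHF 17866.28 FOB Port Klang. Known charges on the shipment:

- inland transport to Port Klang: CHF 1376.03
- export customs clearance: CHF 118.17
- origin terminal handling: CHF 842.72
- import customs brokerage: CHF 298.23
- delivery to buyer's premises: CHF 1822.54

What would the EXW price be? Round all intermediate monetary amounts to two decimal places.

Not relevant to the conversion: brokerage, delivery — on the buyer under both terms; not part of either seller's price.
From FOB to EXW, the seller no longer bears: inland to port, export clearance, origin terminal.
EXW price = 17866.28 − 1376.03 − 118.17 − 842.72 = 15529.36

EXW price: CHF 15529.36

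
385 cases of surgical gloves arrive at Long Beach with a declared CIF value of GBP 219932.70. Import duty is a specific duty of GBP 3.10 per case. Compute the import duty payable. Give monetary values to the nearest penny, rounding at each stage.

Import duty: GBP 1193.50

Import duty = 385 × 3.10 = 1193.50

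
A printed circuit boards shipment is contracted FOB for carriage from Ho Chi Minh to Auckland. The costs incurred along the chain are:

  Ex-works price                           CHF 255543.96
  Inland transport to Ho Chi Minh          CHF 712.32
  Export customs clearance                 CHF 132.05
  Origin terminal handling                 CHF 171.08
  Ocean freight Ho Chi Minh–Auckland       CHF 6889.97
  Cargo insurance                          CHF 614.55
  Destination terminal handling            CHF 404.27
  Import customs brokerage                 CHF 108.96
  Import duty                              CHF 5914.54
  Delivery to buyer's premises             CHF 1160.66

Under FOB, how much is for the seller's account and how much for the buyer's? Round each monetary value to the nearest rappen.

Seller: CHF 256559.41; buyer: CHF 15092.95

FOB: the seller bears costs until goods are on board at the origin port; the buyer bears freight, insurance and all costs thereafter.
Seller's account: goods 255543.96 + inland to port 712.32 + export clearance 132.05 + origin terminal 171.08 = 256559.41
Buyer's account: freight 6889.97 + insurance 614.55 + destination terminal 404.27 + brokerage 108.96 + duty 5914.54 + delivery 1160.66 = 15092.95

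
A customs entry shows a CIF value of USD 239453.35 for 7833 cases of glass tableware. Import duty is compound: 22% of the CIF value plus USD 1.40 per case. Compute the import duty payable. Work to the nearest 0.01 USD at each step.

Import duty: USD 63645.94

Ad valorem component: 239453.35 × 22% = 52679.74
Specific component: 7833 × 1.40 = 10966.20
Import duty = 52679.74 + 10966.20 = 63645.94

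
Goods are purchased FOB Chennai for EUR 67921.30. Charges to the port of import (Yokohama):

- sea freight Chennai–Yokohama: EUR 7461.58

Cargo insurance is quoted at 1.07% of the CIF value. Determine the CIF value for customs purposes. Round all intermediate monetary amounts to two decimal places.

Let C be the CIF value. C = FOB price + freight + 1.07% × C
C − 1.07% × C = 67921.30 + 7461.58
0.9893 × C = 75382.88
C = 75382.88 / 0.9893 = 76198.20
Insurance premium = 1.07% × 76198.20 = 815.32

CIF value: EUR 76198.20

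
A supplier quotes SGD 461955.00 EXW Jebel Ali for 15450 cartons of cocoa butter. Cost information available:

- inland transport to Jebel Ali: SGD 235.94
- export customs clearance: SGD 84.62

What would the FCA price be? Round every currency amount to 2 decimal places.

From EXW to FCA, the seller additionally bears: inland to port, export clearance.
FCA price = 461955.00 + 235.94 + 84.62 = 462275.56

FCA price: SGD 462275.56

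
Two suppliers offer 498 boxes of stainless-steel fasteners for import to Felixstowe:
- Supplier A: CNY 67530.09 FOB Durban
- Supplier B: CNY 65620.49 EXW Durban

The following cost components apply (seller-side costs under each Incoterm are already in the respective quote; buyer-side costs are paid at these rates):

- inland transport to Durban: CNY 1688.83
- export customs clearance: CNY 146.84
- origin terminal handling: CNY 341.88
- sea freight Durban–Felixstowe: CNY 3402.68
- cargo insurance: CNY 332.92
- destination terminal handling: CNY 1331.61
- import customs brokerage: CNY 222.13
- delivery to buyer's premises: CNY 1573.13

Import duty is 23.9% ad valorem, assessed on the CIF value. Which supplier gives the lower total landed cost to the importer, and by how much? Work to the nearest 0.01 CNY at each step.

Supplier A is cheaper by CNY 331.99

Supplier A (FOB):
CIF value = FOB price + freight + insurance = 67530.09 + 3402.68 + 332.92 = 71265.69
Import duty = 71265.69 × 23.9% = 17032.50
Buyer bears (A): 3402.68 + 332.92 + 1331.61 + 222.13 + 1573.13 = 6862.47
Landed cost (A) = invoice 67530.09 + 6862.47 + duty 17032.50 = 91425.06
Supplier B (EXW):
CIF value = EXW price + inland to port + export clearance + origin terminal + freight + insurance = 65620.49 + 1688.83 + 146.84 + 341.88 + 3402.68 + 332.92 = 71533.64
Import duty = 71533.64 × 23.9% = 17096.54
Buyer bears (B): 1688.83 + 146.84 + 341.88 + 3402.68 + 332.92 + 1331.61 + 222.13 + 1573.13 = 9040.02
Landed cost (B) = invoice 65620.49 + 9040.02 + duty 17096.54 = 91757.05
Difference = |91425.06 − 91757.05| = 331.99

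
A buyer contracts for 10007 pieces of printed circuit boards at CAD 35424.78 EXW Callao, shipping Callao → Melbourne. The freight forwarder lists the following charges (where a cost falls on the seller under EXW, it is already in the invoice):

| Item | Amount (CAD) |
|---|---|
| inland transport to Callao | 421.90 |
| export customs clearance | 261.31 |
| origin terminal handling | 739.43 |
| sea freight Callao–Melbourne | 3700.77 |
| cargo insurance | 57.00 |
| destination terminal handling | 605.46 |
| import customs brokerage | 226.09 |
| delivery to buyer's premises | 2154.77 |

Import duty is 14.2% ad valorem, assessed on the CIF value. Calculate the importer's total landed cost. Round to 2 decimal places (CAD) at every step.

Total landed cost: CAD 49357.45

EXW: the seller makes goods available at their premises; the buyer bears all onward costs.
CIF value = EXW price + inland to port + export clearance + origin terminal + freight + insurance = 35424.78 + 421.90 + 261.31 + 739.43 + 3700.77 + 57.00 = 40605.19
Import duty = 40605.19 × 14.2% = 5765.94
Buyer bears: inland to port 421.90 + export clearance 261.31 + origin terminal 739.43 + freight 3700.77 + insurance 57.00 + destination terminal 605.46 + brokerage 226.09 + delivery 2154.77 + duty 5765.94 = 13932.67
Landed cost = invoice 35424.78 + 13932.67 = 49357.45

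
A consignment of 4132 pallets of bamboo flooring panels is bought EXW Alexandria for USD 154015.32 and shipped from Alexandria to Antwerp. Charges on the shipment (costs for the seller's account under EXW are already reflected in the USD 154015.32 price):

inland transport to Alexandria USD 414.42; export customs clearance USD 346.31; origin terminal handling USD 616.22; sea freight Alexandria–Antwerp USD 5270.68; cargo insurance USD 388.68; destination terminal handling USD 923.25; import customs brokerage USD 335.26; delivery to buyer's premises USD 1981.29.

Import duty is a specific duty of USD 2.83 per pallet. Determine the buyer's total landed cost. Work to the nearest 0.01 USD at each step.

EXW: the seller makes goods available at their premises; the buyer bears all onward costs.
CIF value = EXW price + inland to port + export clearance + origin terminal + freight + insurance = 154015.32 + 414.42 + 346.31 + 616.22 + 5270.68 + 388.68 = 161051.63
Import duty = 4132 × 2.83 = 11693.56
Buyer bears: inland to port 414.42 + export clearance 346.31 + origin terminal 616.22 + freight 5270.68 + insurance 388.68 + destination terminal 923.25 + brokerage 335.26 + delivery 1981.29 + duty 11693.56 = 21969.67
Landed cost = invoice 154015.32 + 21969.67 = 175984.99

Total landed cost: USD 175984.99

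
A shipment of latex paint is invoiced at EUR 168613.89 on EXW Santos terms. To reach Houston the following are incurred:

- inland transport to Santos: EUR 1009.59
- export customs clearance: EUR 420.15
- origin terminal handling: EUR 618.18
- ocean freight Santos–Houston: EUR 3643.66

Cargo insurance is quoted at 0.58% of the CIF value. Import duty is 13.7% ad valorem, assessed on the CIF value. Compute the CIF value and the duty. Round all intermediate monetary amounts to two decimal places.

Let C be the CIF value. C = EXW price + pre-shipment costs + freight + 0.58% × C
C − 0.58% × C = 168613.89 + 1009.59 + 420.15 + 618.18 + 3643.66
0.9942 × C = 174305.47
C = 174305.47 / 0.9942 = 175322.34
Insurance premium = 0.58% × 175322.34 = 1016.87
Import duty = 175322.34 × 13.7% = 24019.16

CIF value: EUR 175322.34; import duty: EUR 24019.16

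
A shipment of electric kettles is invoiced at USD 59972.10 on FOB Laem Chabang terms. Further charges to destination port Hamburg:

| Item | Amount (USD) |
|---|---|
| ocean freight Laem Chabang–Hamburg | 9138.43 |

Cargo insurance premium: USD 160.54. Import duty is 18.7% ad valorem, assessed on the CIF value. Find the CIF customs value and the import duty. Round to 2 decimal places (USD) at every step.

CIF = FOB price + freight + insurance
CIF = 59972.10 + 9138.43 + 160.54 = 69271.07
Import duty = 69271.07 × 18.7% = 12953.69

CIF value: USD 69271.07; import duty: USD 12953.69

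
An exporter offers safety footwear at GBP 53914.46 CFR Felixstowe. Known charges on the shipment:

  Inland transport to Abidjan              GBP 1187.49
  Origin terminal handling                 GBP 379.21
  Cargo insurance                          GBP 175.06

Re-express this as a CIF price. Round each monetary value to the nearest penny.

CIF price: GBP 54089.52

Not relevant to the conversion: origin terminal, inland to port — on the seller under both CFR and CIF; already in the CFR price and stays in the CIF price.
From CFR to CIF, the seller additionally bears: insurance.
CIF price = 53914.46 + 175.06 = 54089.52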